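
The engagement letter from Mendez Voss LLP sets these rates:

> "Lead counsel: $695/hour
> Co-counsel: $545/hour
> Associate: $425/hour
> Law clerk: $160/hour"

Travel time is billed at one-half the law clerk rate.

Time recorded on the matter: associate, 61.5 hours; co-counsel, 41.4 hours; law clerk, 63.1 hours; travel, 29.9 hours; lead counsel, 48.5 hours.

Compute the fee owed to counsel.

Lead counsel: 48.5 × $695 = $33,707.50
Co-counsel: 41.4 × $545 = $22,563.00
Associate: 61.5 × $425 = $26,137.50
Law clerk: 63.1 × $160 = $10,096.00
Subtotal: $33,707.50 + $22,563.00 + $26,137.50 + $10,096.00 = $92,504.00
Travel: 29.9 × ($160 ÷ 2) = 29.9 × $80.00 = $2,392.00
Total: $92,504.00 + $2,392.00 = $94,896.00

$94,896.00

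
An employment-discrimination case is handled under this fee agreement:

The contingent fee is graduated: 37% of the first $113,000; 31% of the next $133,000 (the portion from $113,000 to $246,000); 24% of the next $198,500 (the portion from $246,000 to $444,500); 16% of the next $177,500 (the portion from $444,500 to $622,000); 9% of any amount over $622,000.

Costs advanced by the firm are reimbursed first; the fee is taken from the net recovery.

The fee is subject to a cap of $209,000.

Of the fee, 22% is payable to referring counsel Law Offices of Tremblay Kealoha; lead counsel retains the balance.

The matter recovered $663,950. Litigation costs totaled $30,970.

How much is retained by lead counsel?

Fee base (net of costs): $663,950 − $30,970 = $632,980
First $113,000 at 37% = $41,810.00
Next $133,000 at 31% = $41,230.00
Next $198,500 at 24% = $47,640.00
Next $177,500 at 16% = $28,400.00
Remaining $10,980 at 9% = $988.20
Fee: $41,810.00 + $41,230.00 + $47,640.00 + $28,400.00 + $988.20 = $160,068.20
$160,068.20 is under the $209,000 cap.
Referral share: 22% of $160,068.20 = $35,215.00; lead counsel retains $160,068.20 − $35,215.00 = $124,853.20.

$124,853.20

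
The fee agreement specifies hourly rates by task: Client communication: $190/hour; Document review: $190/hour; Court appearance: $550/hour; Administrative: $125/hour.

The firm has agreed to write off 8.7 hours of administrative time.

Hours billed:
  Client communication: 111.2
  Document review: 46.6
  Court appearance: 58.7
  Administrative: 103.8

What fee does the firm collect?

$74,154.50

Client communication: 111.2 × $190 = $21,128.00
Document review: 46.6 × $190 = $8,854.00
Court appearance: 58.7 × $550 = $32,285.00
Administrative: 103.8 × $125 = $12,975.00
Subtotal: $75,242.00
Write-off: 8.7 × $125 = $1,087.50
Total: $75,242.00 − $1,087.50 = $74,154.50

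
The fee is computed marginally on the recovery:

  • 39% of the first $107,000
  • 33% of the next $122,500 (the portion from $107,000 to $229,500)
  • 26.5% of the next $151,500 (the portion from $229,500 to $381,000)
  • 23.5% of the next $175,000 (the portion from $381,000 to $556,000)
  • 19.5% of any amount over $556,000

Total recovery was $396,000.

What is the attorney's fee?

First $107,000 at 39% = $41,730.00
Next $122,500 at 33% = $40,425.00
Next $151,500 at 26.5% = $40,147.50
Remaining $15,000 at 23.5% = $3,525.00
Fee: $41,730.00 + $40,425.00 + $40,147.50 + $3,525.00 = $125,827.50

$125,827.50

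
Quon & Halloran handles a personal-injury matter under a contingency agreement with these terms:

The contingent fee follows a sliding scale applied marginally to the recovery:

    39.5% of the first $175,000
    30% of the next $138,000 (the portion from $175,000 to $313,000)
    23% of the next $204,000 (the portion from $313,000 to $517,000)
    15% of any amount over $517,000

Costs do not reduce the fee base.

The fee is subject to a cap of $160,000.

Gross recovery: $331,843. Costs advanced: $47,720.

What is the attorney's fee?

Fee base is the gross recovery, $331,843; costs are reimbursed separately.
First $175,000 at 39.5% = $69,125.00
Next $138,000 at 30% = $41,400.00
Remaining $18,843 at 23% = $4,333.89
Fee: $69,125.00 + $41,400.00 + $4,333.89 = $114,858.89
$114,858.89 is under the $160,000 cap.

$114,858.89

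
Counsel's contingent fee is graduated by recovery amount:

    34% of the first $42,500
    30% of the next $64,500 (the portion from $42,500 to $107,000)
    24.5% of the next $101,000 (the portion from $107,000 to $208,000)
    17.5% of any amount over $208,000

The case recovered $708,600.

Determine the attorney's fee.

First $42,500 at 34% = $14,450.00
Next $64,500 at 30% = $19,350.00
Next $101,000 at 24.5% = $24,745.00
Remaining $500,600 at 17.5% = $87,605.00
Fee: $14,450.00 + $19,350.00 + $24,745.00 + $87,605.00 = $146,150.00

$146,150.00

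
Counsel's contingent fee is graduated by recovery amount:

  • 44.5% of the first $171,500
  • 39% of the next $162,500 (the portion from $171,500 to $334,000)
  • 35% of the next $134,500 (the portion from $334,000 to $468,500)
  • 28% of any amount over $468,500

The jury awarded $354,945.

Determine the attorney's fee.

First $171,500 at 44.5% = $76,317.50
Next $162,500 at 39% = $63,375.00
Remaining $20,945 at 35% = $7,330.75
Fee: $76,317.50 + $63,375.00 + $7,330.75 = $147,023.25

$147,023.25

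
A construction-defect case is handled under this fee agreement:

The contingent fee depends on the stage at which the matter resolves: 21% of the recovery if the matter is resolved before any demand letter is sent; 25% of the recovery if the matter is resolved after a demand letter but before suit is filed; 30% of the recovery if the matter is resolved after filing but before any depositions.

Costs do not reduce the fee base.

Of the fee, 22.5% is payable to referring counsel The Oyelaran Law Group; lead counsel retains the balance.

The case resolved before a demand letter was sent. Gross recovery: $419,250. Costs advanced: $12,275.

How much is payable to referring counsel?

Fee base is the gross recovery, $419,250; costs are reimbursed separately.
The matter resolved before a demand letter was sent, so the 21% rate applies.
$419,250 × 21% = $88,042.50
Referral share: 22.5% of $88,042.50 = $19,809.56; lead counsel retains $88,042.50 − $19,809.56 = $68,232.94.

$19,809.56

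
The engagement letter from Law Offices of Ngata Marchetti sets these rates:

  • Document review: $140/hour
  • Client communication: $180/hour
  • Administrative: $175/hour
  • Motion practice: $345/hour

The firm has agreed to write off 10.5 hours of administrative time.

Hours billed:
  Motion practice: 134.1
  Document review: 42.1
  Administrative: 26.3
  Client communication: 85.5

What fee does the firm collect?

$70,313.50

Document review: 42.1 × $140 = $5,894.00
Client communication: 85.5 × $180 = $15,390.00
Administrative: 26.3 × $175 = $4,602.50
Motion practice: 134.1 × $345 = $46,264.50
Subtotal: $72,151.00
Write-off: 10.5 × $175 = $1,837.50
Total: $72,151.00 − $1,837.50 = $70,313.50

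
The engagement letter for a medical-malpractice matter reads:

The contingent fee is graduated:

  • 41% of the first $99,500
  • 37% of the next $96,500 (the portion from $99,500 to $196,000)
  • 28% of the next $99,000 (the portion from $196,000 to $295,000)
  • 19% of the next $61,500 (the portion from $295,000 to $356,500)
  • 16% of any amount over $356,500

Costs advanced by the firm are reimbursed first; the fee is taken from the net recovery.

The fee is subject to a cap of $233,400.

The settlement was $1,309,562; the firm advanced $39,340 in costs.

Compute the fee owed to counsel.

Fee base (net of costs): $1,309,562 − $39,340 = $1,270,222
First $99,500 at 41% = $40,795.00
Next $96,500 at 37% = $35,705.00
Next $99,000 at 28% = $27,720.00
Next $61,500 at 19% = $11,685.00
Remaining $913,722 at 16% = $146,195.52
Fee: $40,795.00 + $35,705.00 + $27,720.00 + $11,685.00 + $146,195.52 = $262,100.52
$262,100.52 exceeds the $233,400 cap, so the fee is capped at $233,400.00.

$233,400.00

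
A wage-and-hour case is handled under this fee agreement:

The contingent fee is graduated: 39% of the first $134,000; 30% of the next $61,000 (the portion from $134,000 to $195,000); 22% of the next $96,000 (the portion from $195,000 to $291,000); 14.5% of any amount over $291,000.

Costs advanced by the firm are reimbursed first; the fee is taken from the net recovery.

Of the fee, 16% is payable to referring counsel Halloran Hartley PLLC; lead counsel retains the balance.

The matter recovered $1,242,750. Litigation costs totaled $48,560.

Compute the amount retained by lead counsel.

Fee base (net of costs): $1,242,750 − $48,560 = $1,194,190
First $134,000 at 39% = $52,260.00
Next $61,000 at 30% = $18,300.00
Next $96,000 at 22% = $21,120.00
Remaining $903,190 at 14.5% = $130,962.55
Fee: $52,260.00 + $18,300.00 + $21,120.00 + $130,962.55 = $222,642.55
Referral share: 16% of $222,642.55 = $35,622.81; lead counsel retains $222,642.55 − $35,622.81 = $187,019.74.

$187,019.74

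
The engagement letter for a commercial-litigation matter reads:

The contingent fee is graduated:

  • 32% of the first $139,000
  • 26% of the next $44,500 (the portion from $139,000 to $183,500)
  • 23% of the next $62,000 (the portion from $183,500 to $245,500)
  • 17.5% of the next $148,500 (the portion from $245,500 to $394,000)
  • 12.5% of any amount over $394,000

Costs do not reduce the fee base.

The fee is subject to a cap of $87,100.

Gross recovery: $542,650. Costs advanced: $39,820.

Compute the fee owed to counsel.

Fee base is the gross recovery, $542,650; costs are reimbursed separately.
First $139,000 at 32% = $44,480.00
Next $44,500 at 26% = $11,570.00
Next $62,000 at 23% = $14,260.00
Next $148,500 at 17.5% = $25,987.50
Remaining $148,650 at 12.5% = $18,581.25
Fee: $44,480.00 + $11,570.00 + $14,260.00 + $25,987.50 + $18,581.25 = $114,878.75
$114,878.75 exceeds the $87,100 cap, so the fee is capped at $87,100.00.

$87,100.00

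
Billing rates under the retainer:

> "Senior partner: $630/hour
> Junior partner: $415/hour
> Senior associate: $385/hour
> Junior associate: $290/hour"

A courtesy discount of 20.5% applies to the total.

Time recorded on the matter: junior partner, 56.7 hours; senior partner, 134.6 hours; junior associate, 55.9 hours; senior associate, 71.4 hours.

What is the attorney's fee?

$120,862.66

Senior partner: 134.6 × $630 = $84,798.00
Junior partner: 56.7 × $415 = $23,530.50
Senior associate: 71.4 × $385 = $27,489.00
Junior associate: 55.9 × $290 = $16,211.00
Subtotal: $152,028.50
Less 20.5% discount: −$31,165.84
Total: $152,028.50 − $31,165.84 = $120,862.66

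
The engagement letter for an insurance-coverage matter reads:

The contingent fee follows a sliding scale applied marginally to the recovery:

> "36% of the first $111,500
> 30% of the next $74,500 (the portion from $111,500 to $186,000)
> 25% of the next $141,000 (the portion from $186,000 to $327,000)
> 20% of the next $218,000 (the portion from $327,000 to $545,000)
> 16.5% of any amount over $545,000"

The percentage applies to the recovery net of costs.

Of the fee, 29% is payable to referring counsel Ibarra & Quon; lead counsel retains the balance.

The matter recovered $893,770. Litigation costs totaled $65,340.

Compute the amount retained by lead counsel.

$133,555.22

Fee base (net of costs): $893,770 − $65,340 = $828,430
First $111,500 at 36% = $40,140.00
Next $74,500 at 30% = $22,350.00
Next $141,000 at 25% = $35,250.00
Next $218,000 at 20% = $43,600.00
Remaining $283,430 at 16.5% = $46,765.95
Fee: $40,140.00 + $22,350.00 + $35,250.00 + $43,600.00 + $46,765.95 = $188,105.95
Referral share: 29% of $188,105.95 = $54,550.73; lead counsel retains $188,105.95 − $54,550.73 = $133,555.22.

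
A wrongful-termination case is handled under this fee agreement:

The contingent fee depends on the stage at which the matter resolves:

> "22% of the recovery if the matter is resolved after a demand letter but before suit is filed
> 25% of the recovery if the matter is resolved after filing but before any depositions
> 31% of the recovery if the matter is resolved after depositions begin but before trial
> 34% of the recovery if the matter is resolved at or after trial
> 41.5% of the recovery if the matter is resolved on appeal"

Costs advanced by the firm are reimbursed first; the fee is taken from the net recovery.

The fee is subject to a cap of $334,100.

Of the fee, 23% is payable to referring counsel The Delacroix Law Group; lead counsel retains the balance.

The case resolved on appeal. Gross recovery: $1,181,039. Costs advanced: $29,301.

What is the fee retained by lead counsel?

$257,257.00

Fee base (net of costs): $1,181,039 − $29,301 = $1,151,738
The matter resolved on appeal, so the 41.5% rate applies.
$1,151,738 × 41.5% = $477,971.27
$477,971.27 exceeds the $334,100 cap, so the fee is capped at $334,100.00.
Referral share: 23% of $334,100.00 = $76,843.00; lead counsel retains $334,100.00 − $76,843.00 = $257,257.00.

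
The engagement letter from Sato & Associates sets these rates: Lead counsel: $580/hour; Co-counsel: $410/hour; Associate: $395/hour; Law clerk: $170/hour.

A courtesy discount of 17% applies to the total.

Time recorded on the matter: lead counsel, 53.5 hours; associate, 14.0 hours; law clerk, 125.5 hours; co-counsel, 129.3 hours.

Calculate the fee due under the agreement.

$92,053.64

Lead counsel: 53.5 × $580 = $31,030.00
Co-counsel: 129.3 × $410 = $53,013.00
Associate: 14.0 × $395 = $5,530.00
Law clerk: 125.5 × $170 = $21,335.00
Subtotal: $110,908.00
Less 17% discount: −$18,854.36
Total: $110,908.00 − $18,854.36 = $92,053.64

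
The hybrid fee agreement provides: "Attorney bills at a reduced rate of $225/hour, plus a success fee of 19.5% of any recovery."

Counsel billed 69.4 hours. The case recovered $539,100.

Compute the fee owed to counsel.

$120,739.50

Hourly: 69.4 × $225 = $15,615.00
Success fee: 19.5% of $539,100 = $105,124.50
Total: $15,615.00 + $105,124.50 = $120,739.50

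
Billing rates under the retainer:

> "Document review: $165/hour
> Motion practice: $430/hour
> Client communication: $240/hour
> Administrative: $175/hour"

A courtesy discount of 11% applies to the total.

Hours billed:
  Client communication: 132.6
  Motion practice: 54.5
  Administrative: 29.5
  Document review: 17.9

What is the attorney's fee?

$56,403.75

Document review: 17.9 × $165 = $2,953.50
Motion practice: 54.5 × $430 = $23,435.00
Client communication: 132.6 × $240 = $31,824.00
Administrative: 29.5 × $175 = $5,162.50
Subtotal: $63,375.00
Less 11% discount: −$6,971.25
Total: $63,375.00 − $6,971.25 = $56,403.75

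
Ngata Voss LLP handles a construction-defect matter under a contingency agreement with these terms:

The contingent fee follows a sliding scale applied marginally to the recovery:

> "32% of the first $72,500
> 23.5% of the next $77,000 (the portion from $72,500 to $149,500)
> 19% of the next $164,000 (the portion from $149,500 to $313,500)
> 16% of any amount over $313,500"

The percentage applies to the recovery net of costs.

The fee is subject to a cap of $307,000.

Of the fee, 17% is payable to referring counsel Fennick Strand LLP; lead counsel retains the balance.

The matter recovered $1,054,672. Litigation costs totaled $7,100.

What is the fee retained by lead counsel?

Fee base (net of costs): $1,054,672 − $7,100 = $1,047,572
First $72,500 at 32% = $23,200.00
Next $77,000 at 23.5% = $18,095.00
Next $164,000 at 19% = $31,160.00
Remaining $734,072 at 16% = $117,451.52
Fee: $23,200.00 + $18,095.00 + $31,160.00 + $117,451.52 = $189,906.52
$189,906.52 is under the $307,000 cap.
Referral share: 17% of $189,906.52 = $32,284.11; lead counsel retains $189,906.52 − $32,284.11 = $157,622.41.

$157,622.41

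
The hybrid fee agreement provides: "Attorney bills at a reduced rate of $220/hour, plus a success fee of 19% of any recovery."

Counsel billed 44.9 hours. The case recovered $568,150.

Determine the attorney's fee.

$117,826.50

Hourly: 44.9 × $220 = $9,878.00
Success fee: 19% of $568,150 = $107,948.50
Total: $9,878.00 + $107,948.50 = $117,826.50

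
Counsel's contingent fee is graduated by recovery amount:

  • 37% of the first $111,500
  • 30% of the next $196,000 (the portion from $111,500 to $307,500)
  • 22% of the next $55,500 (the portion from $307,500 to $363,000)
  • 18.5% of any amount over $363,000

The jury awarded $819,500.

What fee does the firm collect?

$196,717.50

First $111,500 at 37% = $41,255.00
Next $196,000 at 30% = $58,800.00
Next $55,500 at 22% = $12,210.00
Remaining $456,500 at 18.5% = $84,452.50
Fee: $41,255.00 + $58,800.00 + $12,210.00 + $84,452.50 = $196,717.50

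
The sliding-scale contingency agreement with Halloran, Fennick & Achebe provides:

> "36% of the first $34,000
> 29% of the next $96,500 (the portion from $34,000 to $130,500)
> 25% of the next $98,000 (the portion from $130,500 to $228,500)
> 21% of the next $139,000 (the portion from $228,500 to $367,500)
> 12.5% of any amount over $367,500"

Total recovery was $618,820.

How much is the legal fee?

First $34,000 at 36% = $12,240.00
Next $96,500 at 29% = $27,985.00
Next $98,000 at 25% = $24,500.00
Next $139,000 at 21% = $29,190.00
Remaining $251,320 at 12.5% = $31,415.00
Fee: $12,240.00 + $27,985.00 + $24,500.00 + $29,190.00 + $31,415.00 = $125,330.00

$125,330.00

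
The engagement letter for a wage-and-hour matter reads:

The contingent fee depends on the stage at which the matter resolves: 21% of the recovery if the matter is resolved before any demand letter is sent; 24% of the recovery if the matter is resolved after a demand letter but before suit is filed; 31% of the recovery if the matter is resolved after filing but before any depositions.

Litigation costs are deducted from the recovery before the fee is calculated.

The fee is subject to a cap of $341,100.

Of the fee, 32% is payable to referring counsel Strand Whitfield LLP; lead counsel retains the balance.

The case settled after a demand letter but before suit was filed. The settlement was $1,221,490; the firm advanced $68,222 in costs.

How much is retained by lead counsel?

$188,213.34

Fee base (net of costs): $1,221,490 − $68,222 = $1,153,268
The matter settled after a demand letter but before suit was filed, so the 24% rate applies.
$1,153,268 × 24% = $276,784.32
$276,784.32 is under the $341,100 cap.
Referral share: 32% of $276,784.32 = $88,570.98; lead counsel retains $276,784.32 − $88,570.98 = $188,213.34.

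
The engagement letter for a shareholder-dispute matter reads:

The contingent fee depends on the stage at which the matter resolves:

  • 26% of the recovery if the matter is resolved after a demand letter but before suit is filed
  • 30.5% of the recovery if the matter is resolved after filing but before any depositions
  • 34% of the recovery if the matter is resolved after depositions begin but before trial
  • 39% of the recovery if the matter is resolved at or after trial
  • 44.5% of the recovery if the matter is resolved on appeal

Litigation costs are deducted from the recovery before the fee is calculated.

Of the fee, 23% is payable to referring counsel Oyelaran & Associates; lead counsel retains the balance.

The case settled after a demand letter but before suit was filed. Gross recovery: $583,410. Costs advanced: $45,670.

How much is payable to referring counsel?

$32,156.85

Fee base (net of costs): $583,410 − $45,670 = $537,740
The matter settled after a demand letter but before suit was filed, so the 26% rate applies.
$537,740 × 26% = $139,812.40
Referral share: 23% of $139,812.40 = $32,156.85; lead counsel retains $139,812.40 − $32,156.85 = $107,655.55.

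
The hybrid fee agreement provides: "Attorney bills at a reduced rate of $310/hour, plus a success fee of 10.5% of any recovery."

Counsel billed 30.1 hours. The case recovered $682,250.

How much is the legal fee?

Hourly: 30.1 × $310 = $9,331.00
Success fee: 10.5% of $682,250 = $71,636.25
Total: $9,331.00 + $71,636.25 = $80,967.25

$80,967.25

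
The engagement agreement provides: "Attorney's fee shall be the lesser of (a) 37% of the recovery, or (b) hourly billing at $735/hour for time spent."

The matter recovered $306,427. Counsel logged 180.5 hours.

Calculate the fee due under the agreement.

$113,377.99

(a) 37% of $306,427 = $113,377.99
(b) 180.5 × $735 = $132,667.50
The lesser is (a): $113,377.99.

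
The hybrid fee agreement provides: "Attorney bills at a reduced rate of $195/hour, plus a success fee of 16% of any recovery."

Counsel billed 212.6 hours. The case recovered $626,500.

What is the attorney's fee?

$141,697.00

Hourly: 212.6 × $195 = $41,457.00
Success fee: 16% of $626,500 = $100,240.00
Total: $41,457.00 + $100,240.00 = $141,697.00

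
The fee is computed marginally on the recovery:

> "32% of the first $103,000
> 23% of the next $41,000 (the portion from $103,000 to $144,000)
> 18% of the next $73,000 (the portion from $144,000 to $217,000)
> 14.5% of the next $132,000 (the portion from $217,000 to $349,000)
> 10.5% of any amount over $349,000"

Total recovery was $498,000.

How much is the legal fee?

$90,315.00

First $103,000 at 32% = $32,960.00
Next $41,000 at 23% = $9,430.00
Next $73,000 at 18% = $13,140.00
Next $132,000 at 14.5% = $19,140.00
Remaining $149,000 at 10.5% = $15,645.00
Fee: $32,960.00 + $9,430.00 + $13,140.00 + $19,140.00 + $15,645.00 = $90,315.00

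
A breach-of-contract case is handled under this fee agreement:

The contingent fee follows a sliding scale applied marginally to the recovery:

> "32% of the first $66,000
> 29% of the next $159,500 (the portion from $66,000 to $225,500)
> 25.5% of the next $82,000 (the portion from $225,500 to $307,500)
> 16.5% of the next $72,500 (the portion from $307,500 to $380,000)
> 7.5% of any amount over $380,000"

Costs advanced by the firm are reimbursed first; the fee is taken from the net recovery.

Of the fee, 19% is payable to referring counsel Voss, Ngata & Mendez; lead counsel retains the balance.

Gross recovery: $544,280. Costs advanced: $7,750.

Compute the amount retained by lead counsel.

Fee base (net of costs): $544,280 − $7,750 = $536,530
First $66,000 at 32% = $21,120.00
Next $159,500 at 29% = $46,255.00
Next $82,000 at 25.5% = $20,910.00
Next $72,500 at 16.5% = $11,962.50
Remaining $156,530 at 7.5% = $11,739.75
Fee: $21,120.00 + $46,255.00 + $20,910.00 + $11,962.50 + $11,739.75 = $111,987.25
Referral share: 19% of $111,987.25 = $21,277.58; lead counsel retains $111,987.25 − $21,277.58 = $90,709.67.

$90,709.67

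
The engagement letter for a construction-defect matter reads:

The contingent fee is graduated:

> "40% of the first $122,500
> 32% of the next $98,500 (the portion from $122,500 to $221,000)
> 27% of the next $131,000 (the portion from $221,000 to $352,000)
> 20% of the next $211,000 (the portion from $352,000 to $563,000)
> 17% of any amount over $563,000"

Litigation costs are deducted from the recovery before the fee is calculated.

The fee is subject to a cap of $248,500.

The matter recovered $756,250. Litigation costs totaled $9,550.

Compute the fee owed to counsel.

$189,319.00

Fee base (net of costs): $756,250 − $9,550 = $746,700
First $122,500 at 40% = $49,000.00
Next $98,500 at 32% = $31,520.00
Next $131,000 at 27% = $35,370.00
Next $211,000 at 20% = $42,200.00
Remaining $183,700 at 17% = $31,229.00
Fee: $49,000.00 + $31,520.00 + $35,370.00 + $42,200.00 + $31,229.00 = $189,319.00
$189,319.00 is under the $248,500 cap.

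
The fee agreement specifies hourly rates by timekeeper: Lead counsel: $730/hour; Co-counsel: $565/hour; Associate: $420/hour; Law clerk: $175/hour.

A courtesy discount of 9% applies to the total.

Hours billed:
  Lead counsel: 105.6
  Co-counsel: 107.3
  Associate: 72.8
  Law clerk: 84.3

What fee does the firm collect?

Lead counsel: 105.6 × $730 = $77,088.00
Co-counsel: 107.3 × $565 = $60,624.50
Associate: 72.8 × $420 = $30,576.00
Law clerk: 84.3 × $175 = $14,752.50
Subtotal: $183,041.00
Less 9% discount: −$16,473.69
Total: $183,041.00 − $16,473.69 = $166,567.31

$166,567.31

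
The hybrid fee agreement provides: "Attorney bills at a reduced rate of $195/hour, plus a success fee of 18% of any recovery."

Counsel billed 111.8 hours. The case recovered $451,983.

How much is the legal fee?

$103,157.94

Hourly: 111.8 × $195 = $21,801.00
Success fee: 18% of $451,983 = $81,356.94
Total: $21,801.00 + $81,356.94 = $103,157.94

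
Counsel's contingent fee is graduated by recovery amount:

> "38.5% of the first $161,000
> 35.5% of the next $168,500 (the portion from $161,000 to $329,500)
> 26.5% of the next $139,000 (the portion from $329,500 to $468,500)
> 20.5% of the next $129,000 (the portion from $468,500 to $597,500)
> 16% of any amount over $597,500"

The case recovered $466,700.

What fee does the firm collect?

First $161,000 at 38.5% = $61,985.00
Next $168,500 at 35.5% = $59,817.50
Remaining $137,200 at 26.5% = $36,358.00
Fee: $61,985.00 + $59,817.50 + $36,358.00 = $158,160.50

$158,160.50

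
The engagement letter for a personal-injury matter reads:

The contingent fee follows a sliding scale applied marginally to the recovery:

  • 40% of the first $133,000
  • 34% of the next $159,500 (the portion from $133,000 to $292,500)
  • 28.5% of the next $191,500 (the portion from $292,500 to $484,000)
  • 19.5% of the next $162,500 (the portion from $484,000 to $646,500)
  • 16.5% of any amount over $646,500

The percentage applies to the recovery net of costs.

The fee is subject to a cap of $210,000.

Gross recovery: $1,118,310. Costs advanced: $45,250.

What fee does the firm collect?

$210,000.00

Fee base (net of costs): $1,118,310 − $45,250 = $1,073,060
First $133,000 at 40% = $53,200.00
Next $159,500 at 34% = $54,230.00
Next $191,500 at 28.5% = $54,577.50
Next $162,500 at 19.5% = $31,687.50
Remaining $426,560 at 16.5% = $70,382.40
Fee: $53,200.00 + $54,230.00 + $54,577.50 + $31,687.50 + $70,382.40 = $264,077.40
$264,077.40 exceeds the $210,000 cap, so the fee is capped at $210,000.00.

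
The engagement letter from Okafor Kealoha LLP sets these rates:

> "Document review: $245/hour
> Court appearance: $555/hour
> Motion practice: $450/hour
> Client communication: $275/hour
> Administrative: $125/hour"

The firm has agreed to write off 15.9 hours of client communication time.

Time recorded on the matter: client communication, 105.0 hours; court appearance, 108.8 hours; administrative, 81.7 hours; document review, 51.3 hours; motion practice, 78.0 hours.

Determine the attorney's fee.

$142,767.50

Document review: 51.3 × $245 = $12,568.50
Court appearance: 108.8 × $555 = $60,384.00
Motion practice: 78.0 × $450 = $35,100.00
Client communication: 105.0 × $275 = $28,875.00
Administrative: 81.7 × $125 = $10,212.50
Subtotal: $147,140.00
Write-off: 15.9 × $275 = $4,372.50
Total: $147,140.00 − $4,372.50 = $142,767.50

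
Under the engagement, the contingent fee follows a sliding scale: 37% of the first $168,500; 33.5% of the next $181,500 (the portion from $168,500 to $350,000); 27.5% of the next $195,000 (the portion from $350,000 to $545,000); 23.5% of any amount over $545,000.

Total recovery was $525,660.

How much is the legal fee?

First $168,500 at 37% = $62,345.00
Next $181,500 at 33.5% = $60,802.50
Remaining $175,660 at 27.5% = $48,306.50
Fee: $62,345.00 + $60,802.50 + $48,306.50 = $171,454.00

$171,454.00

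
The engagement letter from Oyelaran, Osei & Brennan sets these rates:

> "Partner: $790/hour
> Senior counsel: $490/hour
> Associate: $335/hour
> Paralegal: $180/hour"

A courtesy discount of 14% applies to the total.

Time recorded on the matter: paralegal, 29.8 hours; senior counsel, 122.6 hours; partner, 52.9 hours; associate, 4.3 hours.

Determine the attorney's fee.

Partner: 52.9 × $790 = $41,791.00
Senior counsel: 122.6 × $490 = $60,074.00
Associate: 4.3 × $335 = $1,440.50
Paralegal: 29.8 × $180 = $5,364.00
Subtotal: $108,669.50
Less 14% discount: −$15,213.73
Total: $108,669.50 − $15,213.73 = $93,455.77

$93,455.77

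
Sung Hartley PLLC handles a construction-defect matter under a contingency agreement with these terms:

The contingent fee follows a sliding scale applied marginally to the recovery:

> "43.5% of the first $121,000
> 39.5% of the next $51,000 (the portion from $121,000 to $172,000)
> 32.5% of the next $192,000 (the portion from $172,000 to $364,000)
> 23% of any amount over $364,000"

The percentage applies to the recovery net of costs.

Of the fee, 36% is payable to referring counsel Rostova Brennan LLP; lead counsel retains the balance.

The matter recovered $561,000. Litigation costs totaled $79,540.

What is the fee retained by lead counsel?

Fee base (net of costs): $561,000 − $79,540 = $481,460
First $121,000 at 43.5% = $52,635.00
Next $51,000 at 39.5% = $20,145.00
Next $192,000 at 32.5% = $62,400.00
Remaining $117,460 at 23% = $27,015.80
Fee: $52,635.00 + $20,145.00 + $62,400.00 + $27,015.80 = $162,195.80
Referral share: 36% of $162,195.80 = $58,390.49; lead counsel retains $162,195.80 − $58,390.49 = $103,805.31.

$103,805.31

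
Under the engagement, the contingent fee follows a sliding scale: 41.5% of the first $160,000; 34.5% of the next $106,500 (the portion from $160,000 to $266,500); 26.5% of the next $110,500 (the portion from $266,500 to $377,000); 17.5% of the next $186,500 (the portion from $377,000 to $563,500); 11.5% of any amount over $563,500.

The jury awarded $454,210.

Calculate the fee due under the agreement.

First $160,000 at 41.5% = $66,400.00
Next $106,500 at 34.5% = $36,742.50
Next $110,500 at 26.5% = $29,282.50
Remaining $77,210 at 17.5% = $13,511.75
Fee: $66,400.00 + $36,742.50 + $29,282.50 + $13,511.75 = $145,936.75

$145,936.75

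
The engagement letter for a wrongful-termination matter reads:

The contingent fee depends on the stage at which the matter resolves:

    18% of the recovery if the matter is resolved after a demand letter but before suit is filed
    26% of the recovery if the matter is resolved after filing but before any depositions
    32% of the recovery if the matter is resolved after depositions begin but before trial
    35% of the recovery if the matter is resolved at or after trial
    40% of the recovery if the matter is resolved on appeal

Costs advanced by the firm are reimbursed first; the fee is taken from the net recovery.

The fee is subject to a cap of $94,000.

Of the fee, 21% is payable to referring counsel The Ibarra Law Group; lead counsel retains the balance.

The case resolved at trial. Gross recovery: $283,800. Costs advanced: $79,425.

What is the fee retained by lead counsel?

$56,509.69

Fee base (net of costs): $283,800 − $79,425 = $204,375
The matter resolved at trial, so the 35% rate applies.
$204,375 × 35% = $71,531.25
$71,531.25 is under the $94,000 cap.
Referral share: 21% of $71,531.25 = $15,021.56; lead counsel retains $71,531.25 − $15,021.56 = $56,509.69.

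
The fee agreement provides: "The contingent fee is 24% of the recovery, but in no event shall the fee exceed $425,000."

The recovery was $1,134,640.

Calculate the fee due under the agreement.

$272,313.60

24% of $1,134,640 = $272,313.60
That is under the $425,000 cap.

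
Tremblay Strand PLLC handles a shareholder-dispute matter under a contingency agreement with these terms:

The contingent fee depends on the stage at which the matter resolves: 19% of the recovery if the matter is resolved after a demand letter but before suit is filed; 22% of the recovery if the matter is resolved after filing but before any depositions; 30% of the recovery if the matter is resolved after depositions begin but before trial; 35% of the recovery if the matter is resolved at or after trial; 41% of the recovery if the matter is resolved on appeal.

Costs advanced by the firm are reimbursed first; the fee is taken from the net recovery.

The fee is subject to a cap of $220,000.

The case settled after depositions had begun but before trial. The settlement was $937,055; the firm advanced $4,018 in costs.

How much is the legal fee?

$220,000.00

Fee base (net of costs): $937,055 − $4,018 = $933,037
The matter settled after depositions had begun but before trial, so the 30% rate applies.
$933,037 × 30% = $279,911.10
$279,911.10 exceeds the $220,000 cap, so the fee is capped at $220,000.00.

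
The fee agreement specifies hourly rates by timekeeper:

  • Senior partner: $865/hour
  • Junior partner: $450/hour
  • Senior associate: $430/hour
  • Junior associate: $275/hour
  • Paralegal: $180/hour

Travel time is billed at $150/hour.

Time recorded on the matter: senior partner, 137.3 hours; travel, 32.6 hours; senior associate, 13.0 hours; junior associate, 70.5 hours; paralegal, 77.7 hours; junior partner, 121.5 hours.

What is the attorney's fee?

Senior partner: 137.3 × $865 = $118,764.50
Junior partner: 121.5 × $450 = $54,675.00
Senior associate: 13.0 × $430 = $5,590.00
Junior associate: 70.5 × $275 = $19,387.50
Paralegal: 77.7 × $180 = $13,986.00
Subtotal: $118,764.50 + $54,675.00 + $5,590.00 + $19,387.50 + $13,986.00 = $212,403.00
Travel: 32.6 × $150 = $4,890.00
Total: $212,403.00 + $4,890.00 = $217,293.00

$217,293.00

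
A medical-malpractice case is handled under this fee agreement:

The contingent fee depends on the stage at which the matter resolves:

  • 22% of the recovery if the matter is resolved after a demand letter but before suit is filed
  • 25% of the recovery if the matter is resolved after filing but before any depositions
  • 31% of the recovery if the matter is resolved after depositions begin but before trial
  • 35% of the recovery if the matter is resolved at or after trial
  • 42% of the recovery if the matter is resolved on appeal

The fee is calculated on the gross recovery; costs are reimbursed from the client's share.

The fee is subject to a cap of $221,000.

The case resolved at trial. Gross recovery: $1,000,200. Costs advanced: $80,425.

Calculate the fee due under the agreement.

Fee base is the gross recovery, $1,000,200; costs are reimbursed separately.
The matter resolved at trial, so the 35% rate applies.
$1,000,200 × 35% = $350,070.00
$350,070.00 exceeds the $221,000 cap, so the fee is capped at $221,000.00.

$221,000.00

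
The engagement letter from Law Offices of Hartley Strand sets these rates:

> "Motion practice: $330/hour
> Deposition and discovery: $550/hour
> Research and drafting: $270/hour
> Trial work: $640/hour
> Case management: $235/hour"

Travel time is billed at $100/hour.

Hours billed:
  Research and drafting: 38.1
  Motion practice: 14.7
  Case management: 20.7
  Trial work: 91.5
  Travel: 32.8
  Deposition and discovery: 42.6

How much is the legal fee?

$105,272.50

Motion practice: 14.7 × $330 = $4,851.00
Deposition and discovery: 42.6 × $550 = $23,430.00
Research and drafting: 38.1 × $270 = $10,287.00
Trial work: 91.5 × $640 = $58,560.00
Case management: 20.7 × $235 = $4,864.50
Subtotal: $4,851.00 + $23,430.00 + $10,287.00 + $58,560.00 + $4,864.50 = $101,992.50
Travel: 32.8 × $100 = $3,280.00
Total: $101,992.50 + $3,280.00 = $105,272.50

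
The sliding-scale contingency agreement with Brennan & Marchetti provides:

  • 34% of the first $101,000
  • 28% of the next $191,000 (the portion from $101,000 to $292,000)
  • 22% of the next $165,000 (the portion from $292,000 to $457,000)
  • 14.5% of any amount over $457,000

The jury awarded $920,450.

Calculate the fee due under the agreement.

$191,320.25

First $101,000 at 34% = $34,340.00
Next $191,000 at 28% = $53,480.00
Next $165,000 at 22% = $36,300.00
Remaining $463,450 at 14.5% = $67,200.25
Fee: $34,340.00 + $53,480.00 + $36,300.00 + $67,200.25 = $191,320.25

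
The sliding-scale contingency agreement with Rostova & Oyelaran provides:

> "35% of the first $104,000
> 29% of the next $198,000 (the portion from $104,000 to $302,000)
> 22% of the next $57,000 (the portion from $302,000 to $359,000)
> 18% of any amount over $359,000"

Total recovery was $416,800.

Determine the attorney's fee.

First $104,000 at 35% = $36,400.00
Next $198,000 at 29% = $57,420.00
Next $57,000 at 22% = $12,540.00
Remaining $57,800 at 18% = $10,404.00
Fee: $36,400.00 + $57,420.00 + $12,540.00 + $10,404.00 = $116,764.00

$116,764.00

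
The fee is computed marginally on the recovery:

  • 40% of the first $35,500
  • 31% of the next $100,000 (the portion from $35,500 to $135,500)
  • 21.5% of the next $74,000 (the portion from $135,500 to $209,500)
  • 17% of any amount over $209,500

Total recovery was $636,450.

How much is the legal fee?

First $35,500 at 40% = $14,200.00
Next $100,000 at 31% = $31,000.00
Next $74,000 at 21.5% = $15,910.00
Remaining $426,950 at 17% = $72,581.50
Fee: $14,200.00 + $31,000.00 + $15,910.00 + $72,581.50 = $133,691.50

$133,691.50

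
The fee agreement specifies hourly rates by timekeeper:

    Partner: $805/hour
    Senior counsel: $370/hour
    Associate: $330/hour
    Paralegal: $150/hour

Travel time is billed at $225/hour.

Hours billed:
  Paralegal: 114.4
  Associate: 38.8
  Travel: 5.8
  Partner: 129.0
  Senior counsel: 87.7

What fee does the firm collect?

Partner: 129.0 × $805 = $103,845.00
Senior counsel: 87.7 × $370 = $32,449.00
Associate: 38.8 × $330 = $12,804.00
Paralegal: 114.4 × $150 = $17,160.00
Subtotal: $103,845.00 + $32,449.00 + $12,804.00 + $17,160.00 = $166,258.00
Travel: 5.8 × $225 = $1,305.00
Total: $166,258.00 + $1,305.00 = $167,563.00

$167,563.00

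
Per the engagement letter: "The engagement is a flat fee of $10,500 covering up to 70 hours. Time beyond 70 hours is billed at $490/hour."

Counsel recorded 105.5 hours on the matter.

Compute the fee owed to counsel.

Flat fee: $10,500.00
Excess hours: 105.5 − 70 = 35.5
Overrun: 35.5 × $490 = $17,395.00
Total: $10,500.00 + $17,395.00 = $27,895.00

$27,895.00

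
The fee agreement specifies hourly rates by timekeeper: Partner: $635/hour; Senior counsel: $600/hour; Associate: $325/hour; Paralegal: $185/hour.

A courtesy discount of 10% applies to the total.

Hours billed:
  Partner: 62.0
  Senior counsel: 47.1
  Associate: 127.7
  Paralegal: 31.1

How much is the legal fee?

Partner: 62.0 × $635 = $39,370.00
Senior counsel: 47.1 × $600 = $28,260.00
Associate: 127.7 × $325 = $41,502.50
Paralegal: 31.1 × $185 = $5,753.50
Subtotal: $114,886.00
Less 10% discount: −$11,488.60
Total: $114,886.00 − $11,488.60 = $103,397.40

$103,397.40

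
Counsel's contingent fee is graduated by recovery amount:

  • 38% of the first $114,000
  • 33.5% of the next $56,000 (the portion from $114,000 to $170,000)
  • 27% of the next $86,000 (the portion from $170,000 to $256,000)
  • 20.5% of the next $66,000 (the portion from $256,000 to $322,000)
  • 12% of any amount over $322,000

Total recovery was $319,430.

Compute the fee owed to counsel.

$98,303.15

First $114,000 at 38% = $43,320.00
Next $56,000 at 33.5% = $18,760.00
Next $86,000 at 27% = $23,220.00
Remaining $63,430 at 20.5% = $13,003.15
Fee: $43,320.00 + $18,760.00 + $23,220.00 + $13,003.15 = $98,303.15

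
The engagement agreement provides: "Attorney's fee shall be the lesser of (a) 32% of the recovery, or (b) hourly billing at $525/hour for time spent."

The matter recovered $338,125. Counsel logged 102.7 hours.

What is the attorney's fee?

$53,917.50

(a) 32% of $338,125 = $108,200.00
(b) 102.7 × $525 = $53,917.50
The lesser is (b): $53,917.50.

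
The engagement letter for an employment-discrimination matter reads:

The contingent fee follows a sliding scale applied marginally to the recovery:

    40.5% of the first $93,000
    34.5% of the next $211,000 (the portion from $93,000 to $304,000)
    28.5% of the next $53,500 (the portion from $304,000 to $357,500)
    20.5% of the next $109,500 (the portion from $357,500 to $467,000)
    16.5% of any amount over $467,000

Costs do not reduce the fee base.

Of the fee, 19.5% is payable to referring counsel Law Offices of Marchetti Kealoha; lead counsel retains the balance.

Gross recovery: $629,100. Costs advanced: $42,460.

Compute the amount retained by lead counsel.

Fee base is the gross recovery, $629,100; costs are reimbursed separately.
First $93,000 at 40.5% = $37,665.00
Next $211,000 at 34.5% = $72,795.00
Next $53,500 at 28.5% = $15,247.50
Next $109,500 at 20.5% = $22,447.50
Remaining $162,100 at 16.5% = $26,746.50
Fee: $37,665.00 + $72,795.00 + $15,247.50 + $22,447.50 + $26,746.50 = $174,901.50
Referral share: 19.5% of $174,901.50 = $34,105.79; lead counsel retains $174,901.50 − $34,105.79 = $140,795.71.

$140,795.71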